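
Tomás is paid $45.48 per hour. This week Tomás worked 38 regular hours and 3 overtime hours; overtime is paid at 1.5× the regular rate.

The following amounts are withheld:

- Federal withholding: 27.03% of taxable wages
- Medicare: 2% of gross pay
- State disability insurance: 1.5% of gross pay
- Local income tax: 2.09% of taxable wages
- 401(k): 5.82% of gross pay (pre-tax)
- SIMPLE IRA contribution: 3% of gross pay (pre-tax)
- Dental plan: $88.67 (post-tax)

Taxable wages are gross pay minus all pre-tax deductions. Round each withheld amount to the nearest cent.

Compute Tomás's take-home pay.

Regular pay: 38 × $45.48 = $1,728.24
Overtime pay: 3 × $45.48 × 1.5 = $204.66
Gross pay = $1,728.24 + $204.66 = $1,932.90
SIMPLE IRA contribution: $1,932.90 × 0.03 = $57.99
401(k): $1,932.90 × 0.0582 = $112.49
Pre-tax total = $57.99 + $112.49 = $170.48
Taxable wages = $1,932.90 − $170.48 = $1,762.42
Local income tax: $1,762.42 × 0.0209 = $36.83
Federal withholding: $1,762.42 × 0.2703 = $476.38
State disability insurance: $1,932.90 × 0.015 = $28.99
Medicare: $1,932.90 × 0.02 = $38.66
Dental plan: $88.67
Total deductions = $57.99 + $112.49 + $36.83 + $476.38 + $28.99 + $38.66 + $88.67 = $840.01
Net pay = $1,932.90 − $840.01 = $1,092.89

$1,092.89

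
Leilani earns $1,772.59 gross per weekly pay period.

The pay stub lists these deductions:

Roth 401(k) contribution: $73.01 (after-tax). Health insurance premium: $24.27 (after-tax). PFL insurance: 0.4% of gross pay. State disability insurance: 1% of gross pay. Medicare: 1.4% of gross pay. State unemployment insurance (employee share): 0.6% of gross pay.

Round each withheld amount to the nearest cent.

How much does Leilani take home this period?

$1,615.03

State unemployment insurance (employee share): $1,772.59 × 0.006 = $10.64
State disability insurance: $1,772.59 × 0.01 = $17.73
PFL insurance: $1,772.59 × 0.004 = $7.09
Medicare: $1,772.59 × 0.014 = $24.82
Health insurance premium: $24.27
Roth 401(k) contribution: $73.01
Total deductions = $10.64 + $17.73 + $7.09 + $24.82 + $24.27 + $73.01 = $157.56
Net pay = $1,772.59 − $157.56 = $1,615.03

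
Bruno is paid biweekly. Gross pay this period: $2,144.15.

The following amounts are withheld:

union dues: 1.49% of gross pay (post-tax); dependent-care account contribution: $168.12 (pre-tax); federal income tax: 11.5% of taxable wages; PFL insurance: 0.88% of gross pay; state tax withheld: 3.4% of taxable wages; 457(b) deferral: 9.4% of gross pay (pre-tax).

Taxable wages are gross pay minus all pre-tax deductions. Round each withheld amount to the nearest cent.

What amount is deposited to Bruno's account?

457(b) deferral: $2,144.15 × 0.094 = $201.55
Dependent-care account contribution: $168.12
Pre-tax total = $201.55 + $168.12 = $369.67
Taxable wages = $2,144.15 − $369.67 = $1,774.48
State tax withheld: $1,774.48 × 0.034 = $60.33
Federal income tax: $1,774.48 × 0.115 = $204.07
PFL insurance: $2,144.15 × 0.0088 = $18.87
Union dues: $2,144.15 × 0.0149 = $31.95
Total deductions = $201.55 + $168.12 + $60.33 + $204.07 + $18.87 + $31.95 = $684.89
Net pay = $2,144.15 − $684.89 = $1,459.26

$1,459.26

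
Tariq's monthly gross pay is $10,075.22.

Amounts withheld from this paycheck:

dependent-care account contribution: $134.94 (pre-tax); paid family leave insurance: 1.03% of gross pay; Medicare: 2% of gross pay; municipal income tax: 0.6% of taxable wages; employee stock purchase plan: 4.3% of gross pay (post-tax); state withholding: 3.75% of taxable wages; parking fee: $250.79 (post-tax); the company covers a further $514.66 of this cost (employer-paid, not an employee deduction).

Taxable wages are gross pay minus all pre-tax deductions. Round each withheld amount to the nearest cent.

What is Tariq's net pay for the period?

Dependent-care account contribution: $134.94
Taxable wages = $10,075.22 − $134.94 = $9,940.28
Municipal income tax: $9,940.28 × 0.006 = $59.64
State withholding: $9,940.28 × 0.0375 = $372.76
Medicare: $10,075.22 × 0.02 = $201.50
Paid family leave insurance: $10,075.22 × 0.0103 = $103.77
Employee stock purchase plan: $10,075.22 × 0.043 = $433.23
Parking fee: $250.79
(Employer's $514.66 toward parking fee is not withheld from the employee.)
Total deductions = $134.94 + $59.64 + $372.76 + $201.50 + $103.77 + $433.23 + $250.79 = $1,556.63
Net pay = $10,075.22 − $1,556.63 = $8,518.59

$8,518.59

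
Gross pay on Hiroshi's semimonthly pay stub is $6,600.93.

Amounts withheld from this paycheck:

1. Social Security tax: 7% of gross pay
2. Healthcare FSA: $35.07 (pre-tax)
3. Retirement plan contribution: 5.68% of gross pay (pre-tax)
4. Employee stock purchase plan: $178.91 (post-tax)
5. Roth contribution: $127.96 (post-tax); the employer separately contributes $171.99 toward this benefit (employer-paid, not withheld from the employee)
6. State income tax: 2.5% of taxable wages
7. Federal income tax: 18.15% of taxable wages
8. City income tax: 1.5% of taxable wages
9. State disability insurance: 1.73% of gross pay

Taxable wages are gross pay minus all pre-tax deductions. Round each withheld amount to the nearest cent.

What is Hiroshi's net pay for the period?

$3,936.51

Healthcare FSA: $35.07
Retirement plan contribution: $6,600.93 × 0.0568 = $374.93
Pre-tax total = $35.07 + $374.93 = $410.00
Taxable wages = $6,600.93 − $410.00 = $6,190.93
State income tax: $6,190.93 × 0.025 = $154.77
Federal income tax: $6,190.93 × 0.1815 = $1,123.65
City income tax: $6,190.93 × 0.015 = $92.86
Social Security tax: $6,600.93 × 0.07 = $462.07
State disability insurance: $6,600.93 × 0.0173 = $114.20
Employee stock purchase plan: $178.91
Roth contribution: $127.96
(Employer's $171.99 toward Roth contribution is not withheld from the employee.)
Total deductions = $35.07 + $374.93 + $154.77 + $1,123.65 + $92.86 + $462.07 + $114.20 + $178.91 + $127.96 = $2,664.42
Net pay = $6,600.93 − $2,664.42 = $3,936.51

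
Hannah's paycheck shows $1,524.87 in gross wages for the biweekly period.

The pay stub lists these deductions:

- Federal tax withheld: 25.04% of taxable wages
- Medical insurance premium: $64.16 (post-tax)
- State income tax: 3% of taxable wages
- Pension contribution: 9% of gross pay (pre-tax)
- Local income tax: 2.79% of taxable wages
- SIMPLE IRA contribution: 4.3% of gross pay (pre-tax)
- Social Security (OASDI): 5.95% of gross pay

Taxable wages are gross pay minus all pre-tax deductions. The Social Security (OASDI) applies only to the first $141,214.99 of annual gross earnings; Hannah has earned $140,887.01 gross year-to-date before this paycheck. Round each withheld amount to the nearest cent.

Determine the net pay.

$830.80

Pension contribution: $1,524.87 × 0.09 = $137.24
SIMPLE IRA contribution: $1,524.87 × 0.043 = $65.57
Pre-tax total = $137.24 + $65.57 = $202.81
Taxable wages = $1,524.87 − $202.81 = $1,322.06
State income tax: $1,322.06 × 0.03 = $39.66
Federal tax withheld: $1,322.06 × 0.2504 = $331.04
Local income tax: $1,322.06 × 0.0279 = $36.89
Social Security (OASDI): only $141,214.99 − $140,887.01 = $327.98 of this check is subject → $327.98 × 0.0595 = $19.51
Medical insurance premium: $64.16
Total deductions = $137.24 + $65.57 + $39.66 + $331.04 + $36.89 + $19.51 + $64.16 = $694.07
Net pay = $1,524.87 − $694.07 = $830.80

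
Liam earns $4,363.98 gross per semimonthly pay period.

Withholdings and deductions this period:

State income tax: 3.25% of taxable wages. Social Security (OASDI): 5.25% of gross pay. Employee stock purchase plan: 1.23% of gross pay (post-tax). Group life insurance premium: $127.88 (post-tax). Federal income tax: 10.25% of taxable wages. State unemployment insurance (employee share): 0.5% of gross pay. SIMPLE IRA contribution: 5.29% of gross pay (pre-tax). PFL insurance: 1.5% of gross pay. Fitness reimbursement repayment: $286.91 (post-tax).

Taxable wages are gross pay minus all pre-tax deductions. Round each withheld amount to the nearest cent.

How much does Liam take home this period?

SIMPLE IRA contribution: $4,363.98 × 0.0529 = $230.85
Taxable wages = $4,363.98 − $230.85 = $4,133.13
Federal income tax: $4,133.13 × 0.1025 = $423.65
State income tax: $4,133.13 × 0.0325 = $134.33
PFL insurance: $4,363.98 × 0.015 = $65.46
Social Security (OASDI): $4,363.98 × 0.0525 = $229.11
State unemployment insurance (employee share): $4,363.98 × 0.005 = $21.82
Employee stock purchase plan: $4,363.98 × 0.0123 = $53.68
Fitness reimbursement repayment: $286.91
Group life insurance premium: $127.88
Total deductions = $230.85 + $423.65 + $134.33 + $65.46 + $229.11 + $21.82 + $53.68 + $286.91 + $127.88 = $1,573.69
Net pay = $4,363.98 − $1,573.69 = $2,790.29

$2,790.29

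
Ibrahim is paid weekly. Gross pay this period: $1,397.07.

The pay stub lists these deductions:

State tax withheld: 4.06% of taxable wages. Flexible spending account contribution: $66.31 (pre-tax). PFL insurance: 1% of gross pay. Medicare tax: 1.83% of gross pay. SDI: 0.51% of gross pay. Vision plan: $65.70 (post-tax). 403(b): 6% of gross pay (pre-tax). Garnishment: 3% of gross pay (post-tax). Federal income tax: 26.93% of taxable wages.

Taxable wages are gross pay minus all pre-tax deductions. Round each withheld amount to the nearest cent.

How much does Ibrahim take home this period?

403(b): $1,397.07 × 0.06 = $83.82
Flexible spending account contribution: $66.31
Pre-tax total = $83.82 + $66.31 = $150.13
Taxable wages = $1,397.07 − $150.13 = $1,246.94
State tax withheld: $1,246.94 × 0.0406 = $50.63
Federal income tax: $1,246.94 × 0.2693 = $335.80
Medicare tax: $1,397.07 × 0.0183 = $25.57
PFL insurance: $1,397.07 × 0.01 = $13.97
SDI: $1,397.07 × 0.0051 = $7.13
Vision plan: $65.70
Garnishment: $1,397.07 × 0.03 = $41.91
Total deductions = $83.82 + $66.31 + $50.63 + $335.80 + $25.57 + $13.97 + $7.13 + $65.70 + $41.91 = $690.84
Net pay = $1,397.07 − $690.84 = $706.23

$706.23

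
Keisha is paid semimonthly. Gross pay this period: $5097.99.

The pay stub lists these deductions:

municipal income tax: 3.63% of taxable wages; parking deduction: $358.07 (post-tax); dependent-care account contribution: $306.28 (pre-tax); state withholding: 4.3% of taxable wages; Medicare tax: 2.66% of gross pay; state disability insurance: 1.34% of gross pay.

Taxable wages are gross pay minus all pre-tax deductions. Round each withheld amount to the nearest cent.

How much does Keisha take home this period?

Dependent-care account contribution: $306.28
Taxable wages = $5097.99 − $306.28 = $4791.71
State withholding: $4791.71 × 0.043 = $206.04
Municipal income tax: $4791.71 × 0.0363 = $173.94
State disability insurance: $5097.99 × 0.0134 = $68.31
Medicare tax: $5097.99 × 0.0266 = $135.61
Parking deduction: $358.07
Total deductions = $306.28 + $206.04 + $173.94 + $68.31 + $135.61 + $358.07 = $1248.25
Net pay = $5097.99 − $1248.25 = $3849.74

$3849.74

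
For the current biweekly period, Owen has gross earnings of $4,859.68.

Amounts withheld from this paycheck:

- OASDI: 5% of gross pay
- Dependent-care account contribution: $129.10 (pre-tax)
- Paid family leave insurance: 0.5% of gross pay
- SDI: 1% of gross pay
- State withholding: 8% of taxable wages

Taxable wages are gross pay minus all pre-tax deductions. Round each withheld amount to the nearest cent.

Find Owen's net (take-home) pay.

Dependent-care account contribution: $129.10
Taxable wages = $4,859.68 − $129.10 = $4,730.58
State withholding: $4,730.58 × 0.08 = $378.45
OASDI: $4,859.68 × 0.05 = $242.98
SDI: $4,859.68 × 0.01 = $48.60
Paid family leave insurance: $4,859.68 × 0.005 = $24.30
Total deductions = $129.10 + $378.45 + $242.98 + $48.60 + $24.30 = $823.43
Net pay = $4,859.68 − $823.43 = $4,036.25

$4,036.25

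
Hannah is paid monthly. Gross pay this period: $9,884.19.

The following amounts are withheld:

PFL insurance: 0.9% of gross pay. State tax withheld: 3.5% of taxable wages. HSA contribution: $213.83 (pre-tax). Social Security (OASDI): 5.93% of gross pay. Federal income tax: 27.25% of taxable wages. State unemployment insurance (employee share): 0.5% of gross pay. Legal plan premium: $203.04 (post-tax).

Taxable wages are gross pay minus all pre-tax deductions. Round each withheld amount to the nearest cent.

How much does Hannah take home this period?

HSA contribution: $213.83
Taxable wages = $9,884.19 − $213.83 = $9,670.36
State tax withheld: $9,670.36 × 0.035 = $338.46
Federal income tax: $9,670.36 × 0.2725 = $2,635.17
PFL insurance: $9,884.19 × 0.009 = $88.96
State unemployment insurance (employee share): $9,884.19 × 0.005 = $49.42
Social Security (OASDI): $9,884.19 × 0.0593 = $586.13
Legal plan premium: $203.04
Total deductions = $213.83 + $338.46 + $2,635.17 + $88.96 + $49.42 + $586.13 + $203.04 = $4,115.01
Net pay = $9,884.19 − $4,115.01 = $5,769.18

$5,769.18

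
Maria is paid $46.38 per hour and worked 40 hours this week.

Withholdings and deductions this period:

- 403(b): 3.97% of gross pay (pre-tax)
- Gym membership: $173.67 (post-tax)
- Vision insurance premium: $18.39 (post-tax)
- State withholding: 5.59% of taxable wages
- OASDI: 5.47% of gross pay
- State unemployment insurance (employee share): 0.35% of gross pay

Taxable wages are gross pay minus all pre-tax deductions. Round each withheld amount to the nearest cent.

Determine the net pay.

Gross pay: 40 × $46.38 = $1855.20
403(b): $1855.20 × 0.0397 = $73.65
Taxable wages = $1855.20 − $73.65 = $1781.55
State withholding: $1781.55 × 0.0559 = $99.59
OASDI: $1855.20 × 0.0547 = $101.48
State unemployment insurance (employee share): $1855.20 × 0.0035 = $6.49
Vision insurance premium: $18.39
Gym membership: $173.67
Total deductions = $73.65 + $99.59 + $101.48 + $6.49 + $18.39 + $173.67 = $473.27
Net pay = $1855.20 − $473.27 = $1381.93

$1381.93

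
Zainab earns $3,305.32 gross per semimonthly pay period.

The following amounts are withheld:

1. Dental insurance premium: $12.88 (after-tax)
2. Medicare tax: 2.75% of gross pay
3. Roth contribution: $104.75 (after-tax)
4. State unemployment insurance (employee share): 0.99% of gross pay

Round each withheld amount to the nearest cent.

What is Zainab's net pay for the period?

$3,064.07

State unemployment insurance (employee share): $3,305.32 × 0.0099 = $32.72
Medicare tax: $3,305.32 × 0.0275 = $90.90
Roth contribution: $104.75
Dental insurance premium: $12.88
Total deductions = $32.72 + $90.90 + $104.75 + $12.88 = $241.25
Net pay = $3,305.32 − $241.25 = $3,064.07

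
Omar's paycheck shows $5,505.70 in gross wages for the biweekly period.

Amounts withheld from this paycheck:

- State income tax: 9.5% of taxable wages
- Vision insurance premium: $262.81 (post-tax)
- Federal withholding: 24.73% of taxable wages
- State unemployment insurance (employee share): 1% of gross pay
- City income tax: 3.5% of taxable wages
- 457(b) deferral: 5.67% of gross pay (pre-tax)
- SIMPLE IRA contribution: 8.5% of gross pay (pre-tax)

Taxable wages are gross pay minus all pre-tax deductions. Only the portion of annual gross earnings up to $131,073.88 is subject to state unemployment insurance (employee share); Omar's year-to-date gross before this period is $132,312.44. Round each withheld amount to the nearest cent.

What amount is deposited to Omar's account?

457(b) deferral: $5,505.70 × 0.0567 = $312.17
SIMPLE IRA contribution: $5,505.70 × 0.085 = $467.98
Pre-tax total = $312.17 + $467.98 = $780.15
Taxable wages = $5,505.70 − $780.15 = $4,725.55
Federal withholding: $4,725.55 × 0.2473 = $1,168.63
City income tax: $4,725.55 × 0.035 = $165.39
State income tax: $4,725.55 × 0.095 = $448.93
State unemployment insurance (employee share): annual cap $131,073.88 already reached (YTD $132,312.44), so $0.00
Vision insurance premium: $262.81
Total deductions = $312.17 + $467.98 + $1,168.63 + $165.39 + $448.93 + $0.00 + $262.81 = $2,825.91
Net pay = $5,505.70 − $2,825.91 = $2,679.79

$2,679.79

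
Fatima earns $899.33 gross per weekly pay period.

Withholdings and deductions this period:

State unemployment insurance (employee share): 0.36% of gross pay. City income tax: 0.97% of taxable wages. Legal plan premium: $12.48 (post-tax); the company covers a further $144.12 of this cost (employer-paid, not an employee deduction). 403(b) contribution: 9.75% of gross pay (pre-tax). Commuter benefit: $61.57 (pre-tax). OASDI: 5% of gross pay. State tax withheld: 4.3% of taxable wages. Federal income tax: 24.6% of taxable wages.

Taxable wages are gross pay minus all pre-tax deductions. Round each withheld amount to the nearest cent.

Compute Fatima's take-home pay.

$465.34

403(b) contribution: $899.33 × 0.0975 = $87.68
Commuter benefit: $61.57
Pre-tax total = $87.68 + $61.57 = $149.25
Taxable wages = $899.33 − $149.25 = $750.08
City income tax: $750.08 × 0.0097 = $7.28
State tax withheld: $750.08 × 0.043 = $32.25
Federal income tax: $750.08 × 0.246 = $184.52
State unemployment insurance (employee share): $899.33 × 0.0036 = $3.24
OASDI: $899.33 × 0.05 = $44.97
Legal plan premium: $12.48
(Employer's $144.12 toward legal plan premium is not withheld from the employee.)
Total deductions = $87.68 + $61.57 + $7.28 + $32.25 + $184.52 + $3.24 + $44.97 + $12.48 = $433.99
Net pay = $899.33 − $433.99 = $465.34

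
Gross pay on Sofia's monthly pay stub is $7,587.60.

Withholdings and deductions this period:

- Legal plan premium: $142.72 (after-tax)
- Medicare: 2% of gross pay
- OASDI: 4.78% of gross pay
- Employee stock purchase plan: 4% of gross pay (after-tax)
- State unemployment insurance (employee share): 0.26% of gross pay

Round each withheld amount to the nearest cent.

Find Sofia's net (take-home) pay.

State unemployment insurance (employee share): $7,587.60 × 0.0026 = $19.73
OASDI: $7,587.60 × 0.0478 = $362.69
Medicare: $7,587.60 × 0.02 = $151.75
Employee stock purchase plan: $7,587.60 × 0.04 = $303.50
Legal plan premium: $142.72
Total deductions = $19.73 + $362.69 + $151.75 + $303.50 + $142.72 = $980.39
Net pay = $7,587.60 − $980.39 = $6,607.21

$6,607.21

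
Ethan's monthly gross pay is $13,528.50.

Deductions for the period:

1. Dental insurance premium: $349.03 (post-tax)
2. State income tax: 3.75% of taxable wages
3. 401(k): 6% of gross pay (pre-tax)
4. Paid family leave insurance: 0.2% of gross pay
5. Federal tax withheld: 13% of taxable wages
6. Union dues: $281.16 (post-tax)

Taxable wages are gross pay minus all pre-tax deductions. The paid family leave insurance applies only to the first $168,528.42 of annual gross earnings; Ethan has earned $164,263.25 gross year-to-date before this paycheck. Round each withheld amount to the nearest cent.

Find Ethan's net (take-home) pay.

401(k): $13,528.50 × 0.06 = $811.71
Taxable wages = $13,528.50 − $811.71 = $12,716.79
Federal tax withheld: $12,716.79 × 0.13 = $1,653.18
State income tax: $12,716.79 × 0.0375 = $476.88
Paid family leave insurance: only $168,528.42 − $164,263.25 = $4,265.17 of this check is subject → $4,265.17 × 0.002 = $8.53
Union dues: $281.16
Dental insurance premium: $349.03
Total deductions = $811.71 + $1,653.18 + $476.88 + $8.53 + $281.16 + $349.03 = $3,580.49
Net pay = $13,528.50 − $3,580.49 = $9,948.01

$9,948.01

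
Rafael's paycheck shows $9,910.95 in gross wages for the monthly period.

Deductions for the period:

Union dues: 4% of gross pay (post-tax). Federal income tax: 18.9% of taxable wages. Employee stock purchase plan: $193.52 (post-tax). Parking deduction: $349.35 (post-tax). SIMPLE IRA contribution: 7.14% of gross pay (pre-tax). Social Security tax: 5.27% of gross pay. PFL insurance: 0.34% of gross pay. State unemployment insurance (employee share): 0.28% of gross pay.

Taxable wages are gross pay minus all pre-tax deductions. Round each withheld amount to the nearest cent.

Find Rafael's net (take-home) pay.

$5,940.81

SIMPLE IRA contribution: $9,910.95 × 0.0714 = $707.64
Taxable wages = $9,910.95 − $707.64 = $9,203.31
Federal income tax: $9,203.31 × 0.189 = $1,739.43
Social Security tax: $9,910.95 × 0.0527 = $522.31
State unemployment insurance (employee share): $9,910.95 × 0.0028 = $27.75
PFL insurance: $9,910.95 × 0.0034 = $33.70
Parking deduction: $349.35
Employee stock purchase plan: $193.52
Union dues: $9,910.95 × 0.04 = $396.44
Total deductions = $707.64 + $1,739.43 + $522.31 + $27.75 + $33.70 + $349.35 + $193.52 + $396.44 = $3,970.14
Net pay = $9,910.95 − $3,970.14 = $5,940.81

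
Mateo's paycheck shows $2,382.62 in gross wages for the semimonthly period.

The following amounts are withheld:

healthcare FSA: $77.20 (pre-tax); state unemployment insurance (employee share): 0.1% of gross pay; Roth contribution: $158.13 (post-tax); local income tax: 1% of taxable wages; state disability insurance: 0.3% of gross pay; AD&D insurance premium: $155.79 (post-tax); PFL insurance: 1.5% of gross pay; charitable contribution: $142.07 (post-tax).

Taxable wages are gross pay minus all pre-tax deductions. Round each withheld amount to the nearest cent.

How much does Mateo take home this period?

Healthcare FSA: $77.20
Taxable wages = $2,382.62 − $77.20 = $2,305.42
Local income tax: $2,305.42 × 0.01 = $23.05
State disability insurance: $2,382.62 × 0.003 = $7.15
State unemployment insurance (employee share): $2,382.62 × 0.001 = $2.38
PFL insurance: $2,382.62 × 0.015 = $35.74
Roth contribution: $158.13
Charitable contribution: $142.07
AD&D insurance premium: $155.79
Total deductions = $77.20 + $23.05 + $7.15 + $2.38 + $35.74 + $158.13 + $142.07 + $155.79 = $601.51
Net pay = $2,382.62 − $601.51 = $1,781.11

$1,781.11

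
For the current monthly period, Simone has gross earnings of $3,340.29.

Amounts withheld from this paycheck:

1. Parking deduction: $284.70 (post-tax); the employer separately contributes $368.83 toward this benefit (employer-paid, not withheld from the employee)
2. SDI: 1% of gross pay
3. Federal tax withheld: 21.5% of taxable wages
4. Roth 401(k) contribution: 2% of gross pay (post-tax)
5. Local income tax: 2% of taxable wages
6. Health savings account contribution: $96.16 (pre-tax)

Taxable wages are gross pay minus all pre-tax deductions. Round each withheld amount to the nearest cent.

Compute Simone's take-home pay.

$2,096.85

Health savings account contribution: $96.16
Taxable wages = $3,340.29 − $96.16 = $3,244.13
Local income tax: $3,244.13 × 0.02 = $64.88
Federal tax withheld: $3,244.13 × 0.215 = $697.49
SDI: $3,340.29 × 0.01 = $33.40
Roth 401(k) contribution: $3,340.29 × 0.02 = $66.81
Parking deduction: $284.70
(Employer's $368.83 toward parking deduction is not withheld from the employee.)
Total deductions = $96.16 + $64.88 + $697.49 + $33.40 + $66.81 + $284.70 = $1,243.44
Net pay = $3,340.29 − $1,243.44 = $2,096.85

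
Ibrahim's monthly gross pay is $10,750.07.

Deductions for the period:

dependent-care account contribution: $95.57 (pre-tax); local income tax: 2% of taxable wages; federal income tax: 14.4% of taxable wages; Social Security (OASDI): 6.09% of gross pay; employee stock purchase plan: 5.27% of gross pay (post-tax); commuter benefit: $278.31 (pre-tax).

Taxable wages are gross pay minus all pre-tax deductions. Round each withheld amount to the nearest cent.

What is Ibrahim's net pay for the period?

Dependent-care account contribution: $95.57
Commuter benefit: $278.31
Pre-tax total = $95.57 + $278.31 = $373.88
Taxable wages = $10,750.07 − $373.88 = $10,376.19
Federal income tax: $10,376.19 × 0.144 = $1,494.17
Local income tax: $10,376.19 × 0.02 = $207.52
Social Security (OASDI): $10,750.07 × 0.0609 = $654.68
Employee stock purchase plan: $10,750.07 × 0.0527 = $566.53
Total deductions = $95.57 + $278.31 + $1,494.17 + $207.52 + $654.68 + $566.53 = $3,296.78
Net pay = $10,750.07 − $3,296.78 = $7,453.29

$7,453.29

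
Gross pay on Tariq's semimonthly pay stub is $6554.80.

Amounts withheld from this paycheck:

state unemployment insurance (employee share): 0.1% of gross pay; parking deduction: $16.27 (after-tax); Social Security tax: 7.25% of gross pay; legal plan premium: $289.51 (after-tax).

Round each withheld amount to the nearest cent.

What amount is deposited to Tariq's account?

Social Security tax: $6554.80 × 0.0725 = $475.22
State unemployment insurance (employee share): $6554.80 × 0.001 = $6.55
Parking deduction: $16.27
Legal plan premium: $289.51
Total deductions = $475.22 + $6.55 + $16.27 + $289.51 = $787.55
Net pay = $6554.80 − $787.55 = $5767.25

$5767.25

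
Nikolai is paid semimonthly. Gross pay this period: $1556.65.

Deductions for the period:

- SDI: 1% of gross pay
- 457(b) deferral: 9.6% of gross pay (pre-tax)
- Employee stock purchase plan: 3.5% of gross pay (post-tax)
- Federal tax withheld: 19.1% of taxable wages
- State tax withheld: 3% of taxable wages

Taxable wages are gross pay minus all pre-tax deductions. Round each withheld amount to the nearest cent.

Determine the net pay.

$1026.16

457(b) deferral: $1556.65 × 0.096 = $149.44
Taxable wages = $1556.65 − $149.44 = $1407.21
State tax withheld: $1407.21 × 0.03 = $42.22
Federal tax withheld: $1407.21 × 0.191 = $268.78
SDI: $1556.65 × 0.01 = $15.57
Employee stock purchase plan: $1556.65 × 0.035 = $54.48
Total deductions = $149.44 + $42.22 + $268.78 + $15.57 + $54.48 = $530.49
Net pay = $1556.65 − $530.49 = $1026.16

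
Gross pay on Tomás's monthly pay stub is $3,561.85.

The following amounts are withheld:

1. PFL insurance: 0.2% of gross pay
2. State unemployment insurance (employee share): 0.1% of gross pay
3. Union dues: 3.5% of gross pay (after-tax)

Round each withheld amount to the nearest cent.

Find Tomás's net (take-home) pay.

$3,426.51

State unemployment insurance (employee share): $3,561.85 × 0.001 = $3.56
PFL insurance: $3,561.85 × 0.002 = $7.12
Union dues: $3,561.85 × 0.035 = $124.66
Total deductions = $3.56 + $7.12 + $124.66 = $135.34
Net pay = $3,561.85 − $135.34 = $3,426.51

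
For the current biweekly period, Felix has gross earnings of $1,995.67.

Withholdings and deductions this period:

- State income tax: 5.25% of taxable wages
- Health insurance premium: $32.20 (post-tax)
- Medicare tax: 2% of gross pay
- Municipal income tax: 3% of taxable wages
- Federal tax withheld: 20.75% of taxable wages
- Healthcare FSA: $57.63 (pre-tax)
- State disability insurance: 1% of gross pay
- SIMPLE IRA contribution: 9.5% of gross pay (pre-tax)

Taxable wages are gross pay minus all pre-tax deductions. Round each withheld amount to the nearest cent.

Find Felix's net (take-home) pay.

$1,149.34

Healthcare FSA: $57.63
SIMPLE IRA contribution: $1,995.67 × 0.095 = $189.59
Pre-tax total = $57.63 + $189.59 = $247.22
Taxable wages = $1,995.67 − $247.22 = $1,748.45
State income tax: $1,748.45 × 0.0525 = $91.79
Federal tax withheld: $1,748.45 × 0.2075 = $362.80
Municipal income tax: $1,748.45 × 0.03 = $52.45
State disability insurance: $1,995.67 × 0.01 = $19.96
Medicare tax: $1,995.67 × 0.02 = $39.91
Health insurance premium: $32.20
Total deductions = $57.63 + $189.59 + $91.79 + $362.80 + $52.45 + $19.96 + $39.91 + $32.20 = $846.33
Net pay = $1,995.67 − $846.33 = $1,149.34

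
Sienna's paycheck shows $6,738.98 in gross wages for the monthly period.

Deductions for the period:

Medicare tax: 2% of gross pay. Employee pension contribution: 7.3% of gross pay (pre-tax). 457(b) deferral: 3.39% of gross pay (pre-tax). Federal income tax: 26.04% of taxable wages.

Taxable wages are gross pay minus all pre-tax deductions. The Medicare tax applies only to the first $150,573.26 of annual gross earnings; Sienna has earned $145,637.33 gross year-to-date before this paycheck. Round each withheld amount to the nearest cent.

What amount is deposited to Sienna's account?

$4,352.62

457(b) deferral: $6,738.98 × 0.0339 = $228.45
Employee pension contribution: $6,738.98 × 0.073 = $491.95
Pre-tax total = $228.45 + $491.95 = $720.40
Taxable wages = $6,738.98 − $720.40 = $6,018.58
Federal income tax: $6,018.58 × 0.2604 = $1,567.24
Medicare tax: only $150,573.26 − $145,637.33 = $4,935.93 of this check is subject → $4,935.93 × 0.02 = $98.72
Total deductions = $228.45 + $491.95 + $1,567.24 + $98.72 = $2,386.36
Net pay = $6,738.98 − $2,386.36 = $4,352.62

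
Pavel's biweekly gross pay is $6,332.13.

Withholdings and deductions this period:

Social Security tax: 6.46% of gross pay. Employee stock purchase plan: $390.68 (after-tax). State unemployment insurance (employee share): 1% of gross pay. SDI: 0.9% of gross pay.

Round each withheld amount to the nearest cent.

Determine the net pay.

$5,412.08

State unemployment insurance (employee share): $6,332.13 × 0.01 = $63.32
SDI: $6,332.13 × 0.009 = $56.99
Social Security tax: $6,332.13 × 0.0646 = $409.06
Employee stock purchase plan: $390.68
Total deductions = $63.32 + $56.99 + $409.06 + $390.68 = $920.05
Net pay = $6,332.13 − $920.05 = $5,412.08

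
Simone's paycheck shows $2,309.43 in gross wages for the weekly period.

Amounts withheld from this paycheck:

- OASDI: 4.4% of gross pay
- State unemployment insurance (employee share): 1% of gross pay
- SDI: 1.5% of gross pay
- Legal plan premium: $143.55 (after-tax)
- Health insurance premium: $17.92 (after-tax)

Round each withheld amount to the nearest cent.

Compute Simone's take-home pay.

$1,988.62

State unemployment insurance (employee share): $2,309.43 × 0.01 = $23.09
OASDI: $2,309.43 × 0.044 = $101.61
SDI: $2,309.43 × 0.015 = $34.64
Health insurance premium: $17.92
Legal plan premium: $143.55
Total deductions = $23.09 + $101.61 + $34.64 + $17.92 + $143.55 = $320.81
Net pay = $2,309.43 − $320.81 = $1,988.62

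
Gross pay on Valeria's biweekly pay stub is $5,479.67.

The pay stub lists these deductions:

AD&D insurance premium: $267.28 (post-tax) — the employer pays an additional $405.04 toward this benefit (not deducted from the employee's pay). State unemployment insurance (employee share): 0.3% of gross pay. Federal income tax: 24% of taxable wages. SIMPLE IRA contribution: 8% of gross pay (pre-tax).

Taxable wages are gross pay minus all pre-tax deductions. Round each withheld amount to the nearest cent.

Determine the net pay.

$3,547.67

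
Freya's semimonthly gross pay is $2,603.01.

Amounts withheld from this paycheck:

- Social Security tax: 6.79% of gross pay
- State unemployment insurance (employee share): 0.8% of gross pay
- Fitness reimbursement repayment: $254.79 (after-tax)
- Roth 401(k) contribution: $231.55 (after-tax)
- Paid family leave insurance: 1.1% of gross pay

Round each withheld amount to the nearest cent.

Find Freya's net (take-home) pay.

Social Security tax: $2,603.01 × 0.0679 = $176.74
State unemployment insurance (employee share): $2,603.01 × 0.008 = $20.82
Paid family leave insurance: $2,603.01 × 0.011 = $28.63
Fitness reimbursement repayment: $254.79
Roth 401(k) contribution: $231.55
Total deductions = $176.74 + $20.82 + $28.63 + $254.79 + $231.55 = $712.53
Net pay = $2,603.01 − $712.53 = $1,890.48

$1,890.48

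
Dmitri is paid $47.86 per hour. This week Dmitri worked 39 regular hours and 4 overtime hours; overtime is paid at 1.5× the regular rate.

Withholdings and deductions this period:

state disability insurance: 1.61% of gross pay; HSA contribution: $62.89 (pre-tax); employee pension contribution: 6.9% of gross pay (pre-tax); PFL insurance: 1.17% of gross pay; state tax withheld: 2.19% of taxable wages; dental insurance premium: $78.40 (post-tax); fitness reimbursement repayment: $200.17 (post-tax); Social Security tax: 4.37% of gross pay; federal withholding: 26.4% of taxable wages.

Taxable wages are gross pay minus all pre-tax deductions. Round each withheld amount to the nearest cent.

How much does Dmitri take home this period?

$954.37

Regular pay: 39 × $47.86 = $1866.54
Overtime pay: 4 × $47.86 × 1.5 = $287.16
Gross pay = $1866.54 + $287.16 = $2153.70
HSA contribution: $62.89
Employee pension contribution: $2153.70 × 0.069 = $148.61
Pre-tax total = $62.89 + $148.61 = $211.50
Taxable wages = $2153.70 − $211.50 = $1942.20
State tax withheld: $1942.20 × 0.0219 = $42.53
Federal withholding: $1942.20 × 0.264 = $512.74
State disability insurance: $2153.70 × 0.0161 = $34.67
PFL insurance: $2153.70 × 0.0117 = $25.20
Social Security tax: $2153.70 × 0.0437 = $94.12
Fitness reimbursement repayment: $200.17
Dental insurance premium: $78.40
Total deductions = $62.89 + $148.61 + $42.53 + $512.74 + $34.67 + $25.20 + $94.12 + $200.17 + $78.40 = $1199.33
Net pay = $2153.70 − $1199.33 = $954.37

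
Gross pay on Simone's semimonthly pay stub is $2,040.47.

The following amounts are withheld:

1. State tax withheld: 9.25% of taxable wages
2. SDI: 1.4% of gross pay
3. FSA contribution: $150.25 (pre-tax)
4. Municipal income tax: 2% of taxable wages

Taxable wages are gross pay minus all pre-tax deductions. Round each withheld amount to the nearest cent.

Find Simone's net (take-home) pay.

FSA contribution: $150.25
Taxable wages = $2,040.47 − $150.25 = $1,890.22
Municipal income tax: $1,890.22 × 0.02 = $37.80
State tax withheld: $1,890.22 × 0.0925 = $174.85
SDI: $2,040.47 × 0.014 = $28.57
Total deductions = $150.25 + $37.80 + $174.85 + $28.57 = $391.47
Net pay = $2,040.47 − $391.47 = $1,649.00

$1,649.00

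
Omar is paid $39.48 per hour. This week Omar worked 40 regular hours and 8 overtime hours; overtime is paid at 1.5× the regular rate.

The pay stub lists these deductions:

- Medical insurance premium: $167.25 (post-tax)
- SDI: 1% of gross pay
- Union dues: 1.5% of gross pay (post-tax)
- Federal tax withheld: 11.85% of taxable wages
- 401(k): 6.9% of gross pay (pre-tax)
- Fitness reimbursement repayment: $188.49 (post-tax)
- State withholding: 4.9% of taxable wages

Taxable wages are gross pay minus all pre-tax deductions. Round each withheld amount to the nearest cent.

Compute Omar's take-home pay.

$1,184.11

Regular pay: 40 × $39.48 = $1,579.20
Overtime pay: 8 × $39.48 × 1.5 = $473.76
Gross pay = $1,579.20 + $473.76 = $2,052.96
401(k): $2,052.96 × 0.069 = $141.65
Taxable wages = $2,052.96 − $141.65 = $1,911.31
State withholding: $1,911.31 × 0.049 = $93.65
Federal tax withheld: $1,911.31 × 0.1185 = $226.49
SDI: $2,052.96 × 0.01 = $20.53
Fitness reimbursement repayment: $188.49
Union dues: $2,052.96 × 0.015 = $30.79
Medical insurance premium: $167.25
Total deductions = $141.65 + $93.65 + $226.49 + $20.53 + $188.49 + $30.79 + $167.25 = $868.85
Net pay = $2,052.96 − $868.85 = $1,184.11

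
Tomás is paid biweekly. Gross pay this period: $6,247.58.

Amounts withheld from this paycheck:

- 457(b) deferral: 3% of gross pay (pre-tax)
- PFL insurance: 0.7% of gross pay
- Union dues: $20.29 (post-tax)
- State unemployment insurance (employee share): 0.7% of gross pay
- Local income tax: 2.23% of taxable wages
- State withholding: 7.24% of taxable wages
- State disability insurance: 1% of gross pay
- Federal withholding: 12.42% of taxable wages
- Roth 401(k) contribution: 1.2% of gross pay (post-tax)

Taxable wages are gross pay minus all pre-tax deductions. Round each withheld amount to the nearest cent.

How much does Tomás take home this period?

$4,488.39

457(b) deferral: $6,247.58 × 0.03 = $187.43
Taxable wages = $6,247.58 − $187.43 = $6,060.15
Local income tax: $6,060.15 × 0.0223 = $135.14
State withholding: $6,060.15 × 0.0724 = $438.75
Federal withholding: $6,060.15 × 0.1242 = $752.67
State disability insurance: $6,247.58 × 0.01 = $62.48
State unemployment insurance (employee share): $6,247.58 × 0.007 = $43.73
PFL insurance: $6,247.58 × 0.007 = $43.73
Union dues: $20.29
Roth 401(k) contribution: $6,247.58 × 0.012 = $74.97
Total deductions = $187.43 + $135.14 + $438.75 + $752.67 + $62.48 + $43.73 + $43.73 + $20.29 + $74.97 = $1,759.19
Net pay = $6,247.58 − $1,759.19 = $4,488.39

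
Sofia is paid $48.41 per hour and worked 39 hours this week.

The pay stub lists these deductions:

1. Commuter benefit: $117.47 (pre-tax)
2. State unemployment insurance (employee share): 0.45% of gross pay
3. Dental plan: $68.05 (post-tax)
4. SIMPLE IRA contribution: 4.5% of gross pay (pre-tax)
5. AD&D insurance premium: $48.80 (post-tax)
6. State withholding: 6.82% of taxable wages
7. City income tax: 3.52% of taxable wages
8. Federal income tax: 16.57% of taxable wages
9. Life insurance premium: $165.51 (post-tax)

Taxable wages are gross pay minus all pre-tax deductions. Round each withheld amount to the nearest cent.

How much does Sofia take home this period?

Gross pay: 39 × $48.41 = $1887.99
Commuter benefit: $117.47
SIMPLE IRA contribution: $1887.99 × 0.045 = $84.96
Pre-tax total = $117.47 + $84.96 = $202.43
Taxable wages = $1887.99 − $202.43 = $1685.56
City income tax: $1685.56 × 0.0352 = $59.33
Federal income tax: $1685.56 × 0.1657 = $279.30
State withholding: $1685.56 × 0.0682 = $114.96
State unemployment insurance (employee share): $1887.99 × 0.0045 = $8.50
AD&D insurance premium: $48.80
Dental plan: $68.05
Life insurance premium: $165.51
Total deductions = $117.47 + $84.96 + $59.33 + $279.30 + $114.96 + $8.50 + $48.80 + $68.05 + $165.51 = $946.88
Net pay = $1887.99 − $946.88 = $941.11

$941.11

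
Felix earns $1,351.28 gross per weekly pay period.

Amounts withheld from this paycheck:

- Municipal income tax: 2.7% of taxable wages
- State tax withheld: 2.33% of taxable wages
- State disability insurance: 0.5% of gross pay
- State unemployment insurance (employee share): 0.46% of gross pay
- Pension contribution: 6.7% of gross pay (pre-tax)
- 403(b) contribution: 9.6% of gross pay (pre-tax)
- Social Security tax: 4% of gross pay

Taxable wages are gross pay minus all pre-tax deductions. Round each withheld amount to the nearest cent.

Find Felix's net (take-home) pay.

$1,007.10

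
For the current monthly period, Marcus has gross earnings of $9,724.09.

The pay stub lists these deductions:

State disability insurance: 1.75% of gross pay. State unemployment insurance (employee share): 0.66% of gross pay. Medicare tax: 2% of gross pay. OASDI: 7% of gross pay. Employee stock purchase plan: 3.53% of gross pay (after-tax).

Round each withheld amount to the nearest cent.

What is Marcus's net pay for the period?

State disability insurance: $9,724.09 × 0.0175 = $170.17
OASDI: $9,724.09 × 0.07 = $680.69
State unemployment insurance (employee share): $9,724.09 × 0.0066 = $64.18
Medicare tax: $9,724.09 × 0.02 = $194.48
Employee stock purchase plan: $9,724.09 × 0.0353 = $343.26
Total deductions = $170.17 + $680.69 + $64.18 + $194.48 + $343.26 = $1,452.78
Net pay = $9,724.09 − $1,452.78 = $8,271.31

$8,271.31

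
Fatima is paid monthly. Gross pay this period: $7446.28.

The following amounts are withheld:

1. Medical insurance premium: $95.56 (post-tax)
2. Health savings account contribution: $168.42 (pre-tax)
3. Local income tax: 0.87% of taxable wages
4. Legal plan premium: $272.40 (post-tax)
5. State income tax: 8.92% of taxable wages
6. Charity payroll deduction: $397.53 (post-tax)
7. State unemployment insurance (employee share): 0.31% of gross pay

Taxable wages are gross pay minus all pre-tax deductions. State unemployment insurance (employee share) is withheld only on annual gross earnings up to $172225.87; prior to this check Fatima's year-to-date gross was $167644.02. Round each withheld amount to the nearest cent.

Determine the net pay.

$5785.66

Health savings account contribution: $168.42
Taxable wages = $7446.28 − $168.42 = $7277.86
Local income tax: $7277.86 × 0.0087 = $63.32
State income tax: $7277.86 × 0.0892 = $649.19
State unemployment insurance (employee share): only $172225.87 − $167644.02 = $4581.85 of this check is subject → $4581.85 × 0.0031 = $14.20
Legal plan premium: $272.40
Charity payroll deduction: $397.53
Medical insurance premium: $95.56
Total deductions = $168.42 + $63.32 + $649.19 + $14.20 + $272.40 + $397.53 + $95.56 = $1660.62
Net pay = $7446.28 − $1660.62 = $5785.66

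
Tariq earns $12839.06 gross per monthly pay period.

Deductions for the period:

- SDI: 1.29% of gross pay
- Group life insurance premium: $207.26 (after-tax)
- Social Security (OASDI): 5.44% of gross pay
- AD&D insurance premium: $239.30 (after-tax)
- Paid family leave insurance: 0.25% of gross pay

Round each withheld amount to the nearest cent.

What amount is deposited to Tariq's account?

$11496.34

Social Security (OASDI): $12839.06 × 0.0544 = $698.44
Paid family leave insurance: $12839.06 × 0.0025 = $32.10
SDI: $12839.06 × 0.0129 = $165.62
AD&D insurance premium: $239.30
Group life insurance premium: $207.26
Total deductions = $698.44 + $32.10 + $165.62 + $239.30 + $207.26 = $1342.72
Net pay = $12839.06 − $1342.72 = $11496.34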